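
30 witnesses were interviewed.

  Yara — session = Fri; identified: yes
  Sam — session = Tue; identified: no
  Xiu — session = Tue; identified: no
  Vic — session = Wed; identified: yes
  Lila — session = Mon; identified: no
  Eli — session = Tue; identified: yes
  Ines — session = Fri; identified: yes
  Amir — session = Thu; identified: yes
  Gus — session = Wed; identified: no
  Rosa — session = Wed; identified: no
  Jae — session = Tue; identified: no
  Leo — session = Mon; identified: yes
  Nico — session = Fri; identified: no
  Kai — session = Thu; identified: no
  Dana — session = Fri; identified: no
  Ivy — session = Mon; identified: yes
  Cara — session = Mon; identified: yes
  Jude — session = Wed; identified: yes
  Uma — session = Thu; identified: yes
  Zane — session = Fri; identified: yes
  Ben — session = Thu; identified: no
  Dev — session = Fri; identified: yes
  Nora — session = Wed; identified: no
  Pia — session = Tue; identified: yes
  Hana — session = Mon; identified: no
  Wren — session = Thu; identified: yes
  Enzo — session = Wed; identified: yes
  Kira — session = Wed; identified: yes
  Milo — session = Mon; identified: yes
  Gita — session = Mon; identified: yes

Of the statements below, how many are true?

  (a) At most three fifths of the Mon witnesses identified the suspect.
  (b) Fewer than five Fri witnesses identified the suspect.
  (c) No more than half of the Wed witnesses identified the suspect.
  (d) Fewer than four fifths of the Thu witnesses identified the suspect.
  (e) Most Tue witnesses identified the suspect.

(a) Mon: |A| = 7, |A ∩ B| = 5; needs |A ∩ B| / |A| ≤ 3/5 — false.
(b) Fri: |A| = 6, |A ∩ B| = 4; needs |A ∩ B| < 5 — true.
(c) Wed: |A| = 7, |A ∩ B| = 4; needs |A ∩ B| ≤ |A ∖ B| — false.
(d) Thu: |A| = 5, |A ∩ B| = 3; needs |A ∩ B| / |A| < 4/5 — true.
(e) Tue: |A| = 5, |A ∩ B| = 2; needs |A ∩ B| > |A ∖ B| — false.

2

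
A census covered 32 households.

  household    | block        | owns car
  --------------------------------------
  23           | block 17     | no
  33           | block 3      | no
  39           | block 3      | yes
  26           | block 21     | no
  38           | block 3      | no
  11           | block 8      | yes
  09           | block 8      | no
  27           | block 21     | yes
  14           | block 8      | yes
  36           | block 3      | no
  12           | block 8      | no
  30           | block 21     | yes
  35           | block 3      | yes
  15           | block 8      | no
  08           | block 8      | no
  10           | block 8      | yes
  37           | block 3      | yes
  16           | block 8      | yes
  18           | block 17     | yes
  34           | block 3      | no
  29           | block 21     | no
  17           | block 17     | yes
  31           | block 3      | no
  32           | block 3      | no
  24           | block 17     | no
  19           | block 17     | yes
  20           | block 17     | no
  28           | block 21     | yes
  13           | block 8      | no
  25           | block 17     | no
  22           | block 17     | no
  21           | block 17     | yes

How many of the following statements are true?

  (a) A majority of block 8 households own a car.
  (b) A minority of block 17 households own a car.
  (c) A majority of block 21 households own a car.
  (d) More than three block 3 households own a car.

2

(a) block 8: |A| = 9, |A ∩ B| = 4; needs |A ∩ B| > |A ∖ B| — false.
(b) block 17: |A| = 9, |A ∩ B| = 4; needs |A ∩ B| < |A ∖ B| — true.
(c) block 21: |A| = 5, |A ∩ B| = 3; needs |A ∩ B| > |A ∖ B| — true.
(d) block 3: |A| = 9, |A ∩ B| = 3; needs |A ∩ B| > 3 — false.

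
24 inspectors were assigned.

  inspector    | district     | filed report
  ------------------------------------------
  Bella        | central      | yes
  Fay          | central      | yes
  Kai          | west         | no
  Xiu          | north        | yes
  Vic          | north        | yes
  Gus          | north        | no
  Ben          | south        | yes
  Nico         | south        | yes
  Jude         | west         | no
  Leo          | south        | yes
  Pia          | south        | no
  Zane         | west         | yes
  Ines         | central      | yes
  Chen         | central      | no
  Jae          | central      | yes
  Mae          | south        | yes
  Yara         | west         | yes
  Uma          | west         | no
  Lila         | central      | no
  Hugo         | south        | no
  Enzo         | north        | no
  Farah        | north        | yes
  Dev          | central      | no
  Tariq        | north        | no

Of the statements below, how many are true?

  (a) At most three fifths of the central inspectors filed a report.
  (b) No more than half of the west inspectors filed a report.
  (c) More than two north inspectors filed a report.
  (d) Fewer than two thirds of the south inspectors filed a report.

(a) central: |A| = 7, |A ∩ B| = 4; needs |A ∩ B| / |A| ≤ 3/5 — true.
(b) west: |A| = 5, |A ∩ B| = 2; needs |A ∩ B| ≤ |A ∖ B| — true.
(c) north: |A| = 6, |A ∩ B| = 3; needs |A ∩ B| > 2 — true.
(d) south: |A| = 6, |A ∩ B| = 4; needs |A ∩ B| / |A| < 2/3 — false.

3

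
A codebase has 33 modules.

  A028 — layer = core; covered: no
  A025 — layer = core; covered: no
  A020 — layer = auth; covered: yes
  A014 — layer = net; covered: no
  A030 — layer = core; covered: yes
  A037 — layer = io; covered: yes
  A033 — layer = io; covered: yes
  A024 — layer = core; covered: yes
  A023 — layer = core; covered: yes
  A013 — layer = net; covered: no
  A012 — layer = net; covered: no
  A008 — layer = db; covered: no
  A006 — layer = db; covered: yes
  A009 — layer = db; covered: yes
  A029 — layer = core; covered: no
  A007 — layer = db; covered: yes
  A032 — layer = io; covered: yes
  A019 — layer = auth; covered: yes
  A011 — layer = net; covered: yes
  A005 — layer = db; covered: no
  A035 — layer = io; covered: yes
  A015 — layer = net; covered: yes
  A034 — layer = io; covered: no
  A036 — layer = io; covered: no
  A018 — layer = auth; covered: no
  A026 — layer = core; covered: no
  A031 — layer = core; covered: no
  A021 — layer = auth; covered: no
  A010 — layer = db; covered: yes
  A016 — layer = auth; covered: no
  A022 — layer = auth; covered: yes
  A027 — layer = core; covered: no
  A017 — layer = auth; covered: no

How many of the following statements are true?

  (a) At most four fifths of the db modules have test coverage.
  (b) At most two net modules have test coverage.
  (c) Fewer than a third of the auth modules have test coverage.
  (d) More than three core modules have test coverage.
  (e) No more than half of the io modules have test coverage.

2

(a) db: |A| = 6, |A ∩ B| = 4; needs |A ∩ B| / |A| ≤ 4/5 — true.
(b) net: |A| = 5, |A ∩ B| = 2; needs |A ∩ B| ≤ 2 — true.
(c) auth: |A| = 7, |A ∩ B| = 3; needs |A ∩ B| / |A| < 1/3 — false.
(d) core: |A| = 9, |A ∩ B| = 3; needs |A ∩ B| > 3 — false.
(e) io: |A| = 6, |A ∩ B| = 4; needs |A ∩ B| ≤ |A ∖ B| — false.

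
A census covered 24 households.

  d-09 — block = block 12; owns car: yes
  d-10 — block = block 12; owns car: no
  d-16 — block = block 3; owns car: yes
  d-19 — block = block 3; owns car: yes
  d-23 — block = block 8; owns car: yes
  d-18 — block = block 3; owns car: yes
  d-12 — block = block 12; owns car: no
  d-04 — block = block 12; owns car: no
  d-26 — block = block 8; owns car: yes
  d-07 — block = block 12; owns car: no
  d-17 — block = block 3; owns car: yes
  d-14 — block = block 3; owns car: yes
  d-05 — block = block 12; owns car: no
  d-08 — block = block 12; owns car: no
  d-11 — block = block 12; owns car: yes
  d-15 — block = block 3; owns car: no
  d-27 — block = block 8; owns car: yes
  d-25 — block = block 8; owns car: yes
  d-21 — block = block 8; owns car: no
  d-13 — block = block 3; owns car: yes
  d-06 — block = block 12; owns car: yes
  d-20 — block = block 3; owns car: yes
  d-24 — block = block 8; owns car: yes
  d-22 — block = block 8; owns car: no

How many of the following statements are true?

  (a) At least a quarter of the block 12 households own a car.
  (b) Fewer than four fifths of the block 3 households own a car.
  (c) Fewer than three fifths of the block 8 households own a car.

1

(a) block 12: |A| = 9, |A ∩ B| = 3; needs |A ∩ B| / |A| ≥ 1/4 — true.
(b) block 3: |A| = 8, |A ∩ B| = 7; needs |A ∩ B| / |A| < 4/5 — false.
(c) block 8: |A| = 7, |A ∩ B| = 5; needs |A ∩ B| / |A| < 3/5 — false.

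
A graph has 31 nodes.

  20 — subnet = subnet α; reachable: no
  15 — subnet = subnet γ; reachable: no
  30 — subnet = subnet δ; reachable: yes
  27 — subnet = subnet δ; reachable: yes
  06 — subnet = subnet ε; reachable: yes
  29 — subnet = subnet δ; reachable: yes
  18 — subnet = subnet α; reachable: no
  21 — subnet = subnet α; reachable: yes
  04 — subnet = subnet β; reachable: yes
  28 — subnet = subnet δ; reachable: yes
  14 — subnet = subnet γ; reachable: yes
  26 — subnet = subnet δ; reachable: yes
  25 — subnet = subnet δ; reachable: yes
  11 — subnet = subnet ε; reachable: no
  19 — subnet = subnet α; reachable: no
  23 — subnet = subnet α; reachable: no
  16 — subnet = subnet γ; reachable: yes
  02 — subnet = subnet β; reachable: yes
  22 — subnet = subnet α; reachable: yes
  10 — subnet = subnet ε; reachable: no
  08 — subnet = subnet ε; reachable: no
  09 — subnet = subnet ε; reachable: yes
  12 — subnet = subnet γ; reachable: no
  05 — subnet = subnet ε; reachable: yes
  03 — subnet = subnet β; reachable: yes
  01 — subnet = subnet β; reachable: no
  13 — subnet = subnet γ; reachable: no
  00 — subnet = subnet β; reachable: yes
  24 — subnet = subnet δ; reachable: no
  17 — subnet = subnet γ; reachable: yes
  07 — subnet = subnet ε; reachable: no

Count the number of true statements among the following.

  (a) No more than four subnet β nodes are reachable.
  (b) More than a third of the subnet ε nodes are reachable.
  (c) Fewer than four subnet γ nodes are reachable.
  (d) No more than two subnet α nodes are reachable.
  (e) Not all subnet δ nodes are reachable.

5

(a) subnet β: |A| = 5, |A ∩ B| = 4; needs |A ∩ B| ≤ 4 — true.
(b) subnet ε: |A| = 7, |A ∩ B| = 3; needs |A ∩ B| / |A| > 1/3 — true.
(c) subnet γ: |A| = 6, |A ∩ B| = 3; needs |A ∩ B| < 4 — true.
(d) subnet α: |A| = 6, |A ∩ B| = 2; needs |A ∩ B| ≤ 2 — true.
(e) subnet δ: |A| = 7, |A ∩ B| = 6; needs A ⊄ B (|A ∖ B| ≥ 1) — true.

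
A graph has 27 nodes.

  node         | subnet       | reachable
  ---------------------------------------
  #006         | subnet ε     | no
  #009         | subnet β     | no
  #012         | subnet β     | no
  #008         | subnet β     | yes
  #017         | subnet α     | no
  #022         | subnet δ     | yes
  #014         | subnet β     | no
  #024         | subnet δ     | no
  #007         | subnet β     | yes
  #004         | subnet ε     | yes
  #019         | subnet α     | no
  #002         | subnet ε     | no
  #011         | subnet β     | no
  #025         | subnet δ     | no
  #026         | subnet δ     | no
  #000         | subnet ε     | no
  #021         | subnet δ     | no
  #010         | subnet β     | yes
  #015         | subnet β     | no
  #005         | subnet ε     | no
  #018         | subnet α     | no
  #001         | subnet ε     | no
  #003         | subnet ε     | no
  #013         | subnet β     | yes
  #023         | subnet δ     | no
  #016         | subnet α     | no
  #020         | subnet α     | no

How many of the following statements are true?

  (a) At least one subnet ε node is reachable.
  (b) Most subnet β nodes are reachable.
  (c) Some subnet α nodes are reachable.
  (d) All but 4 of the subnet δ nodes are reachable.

1

(a) subnet ε: |A| = 7, |A ∩ B| = 1; needs A ∩ B ≠ ∅ (|A ∩ B| ≥ 1) — true.
(b) subnet β: |A| = 9, |A ∩ B| = 4; needs |A ∩ B| > |A ∖ B| — false.
(c) subnet α: |A| = 5, |A ∩ B| = 0; needs A ∩ B ≠ ∅ (|A ∩ B| ≥ 1) — false.
(d) subnet δ: |A| = 6, |A ∩ B| = 1; needs |A ∖ B| = 4 — false.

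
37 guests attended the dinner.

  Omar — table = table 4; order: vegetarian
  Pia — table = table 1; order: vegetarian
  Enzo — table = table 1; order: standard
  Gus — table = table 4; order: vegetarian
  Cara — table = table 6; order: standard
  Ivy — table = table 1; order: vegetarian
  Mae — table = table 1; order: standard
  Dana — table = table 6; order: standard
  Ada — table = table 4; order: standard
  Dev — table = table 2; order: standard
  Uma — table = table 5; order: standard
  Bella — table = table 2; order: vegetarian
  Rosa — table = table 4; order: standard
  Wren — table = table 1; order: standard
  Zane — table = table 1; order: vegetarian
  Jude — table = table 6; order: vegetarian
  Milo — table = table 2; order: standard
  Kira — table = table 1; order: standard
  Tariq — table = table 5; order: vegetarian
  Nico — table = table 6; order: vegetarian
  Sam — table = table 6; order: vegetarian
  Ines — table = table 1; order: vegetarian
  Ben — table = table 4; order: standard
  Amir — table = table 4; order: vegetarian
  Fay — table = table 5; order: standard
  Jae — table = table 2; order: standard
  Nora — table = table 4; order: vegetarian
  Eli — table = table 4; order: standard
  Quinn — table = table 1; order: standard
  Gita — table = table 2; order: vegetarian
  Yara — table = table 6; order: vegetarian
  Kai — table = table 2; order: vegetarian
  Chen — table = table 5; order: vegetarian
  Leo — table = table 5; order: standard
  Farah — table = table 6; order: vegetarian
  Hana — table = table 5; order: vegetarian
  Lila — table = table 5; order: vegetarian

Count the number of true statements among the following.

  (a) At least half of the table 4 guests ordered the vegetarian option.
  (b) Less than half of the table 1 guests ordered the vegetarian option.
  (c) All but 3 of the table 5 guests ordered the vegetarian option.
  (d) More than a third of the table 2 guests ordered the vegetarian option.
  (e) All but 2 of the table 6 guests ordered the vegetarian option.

5

(a) table 4: |A| = 8, |A ∩ B| = 4; needs |A ∩ B| ≥ |A ∖ B| — true.
(b) table 1: |A| = 9, |A ∩ B| = 4; needs |A ∩ B| < |A ∖ B| — true.
(c) table 5: |A| = 7, |A ∩ B| = 4; needs |A ∖ B| = 3 — true.
(d) table 2: |A| = 6, |A ∩ B| = 3; needs |A ∩ B| / |A| > 1/3 — true.
(e) table 6: |A| = 7, |A ∩ B| = 5; needs |A ∖ B| = 2 — true.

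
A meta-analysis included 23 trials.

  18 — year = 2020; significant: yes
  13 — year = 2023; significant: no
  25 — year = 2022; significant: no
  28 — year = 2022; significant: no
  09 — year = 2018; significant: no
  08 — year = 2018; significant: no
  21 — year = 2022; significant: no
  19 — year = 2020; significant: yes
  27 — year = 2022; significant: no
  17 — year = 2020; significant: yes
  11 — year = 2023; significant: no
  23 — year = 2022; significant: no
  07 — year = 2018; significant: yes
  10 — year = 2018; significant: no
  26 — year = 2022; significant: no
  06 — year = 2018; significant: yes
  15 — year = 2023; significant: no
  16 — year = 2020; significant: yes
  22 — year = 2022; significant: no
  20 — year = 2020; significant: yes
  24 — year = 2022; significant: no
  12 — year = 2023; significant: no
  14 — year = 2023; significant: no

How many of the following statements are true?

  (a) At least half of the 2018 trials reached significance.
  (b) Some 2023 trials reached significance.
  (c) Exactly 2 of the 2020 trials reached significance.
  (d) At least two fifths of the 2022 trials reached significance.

(a) 2018: |A| = 5, |A ∩ B| = 2; needs |A ∩ B| ≥ |A ∖ B| — false.
(b) 2023: |A| = 5, |A ∩ B| = 0; needs A ∩ B ≠ ∅ (|A ∩ B| ≥ 1) — false.
(c) 2020: |A| = 5, |A ∩ B| = 5; needs |A ∩ B| = 2 — false.
(d) 2022: |A| = 8, |A ∩ B| = 0; needs |A ∩ B| / |A| ≥ 2/5 — false.

0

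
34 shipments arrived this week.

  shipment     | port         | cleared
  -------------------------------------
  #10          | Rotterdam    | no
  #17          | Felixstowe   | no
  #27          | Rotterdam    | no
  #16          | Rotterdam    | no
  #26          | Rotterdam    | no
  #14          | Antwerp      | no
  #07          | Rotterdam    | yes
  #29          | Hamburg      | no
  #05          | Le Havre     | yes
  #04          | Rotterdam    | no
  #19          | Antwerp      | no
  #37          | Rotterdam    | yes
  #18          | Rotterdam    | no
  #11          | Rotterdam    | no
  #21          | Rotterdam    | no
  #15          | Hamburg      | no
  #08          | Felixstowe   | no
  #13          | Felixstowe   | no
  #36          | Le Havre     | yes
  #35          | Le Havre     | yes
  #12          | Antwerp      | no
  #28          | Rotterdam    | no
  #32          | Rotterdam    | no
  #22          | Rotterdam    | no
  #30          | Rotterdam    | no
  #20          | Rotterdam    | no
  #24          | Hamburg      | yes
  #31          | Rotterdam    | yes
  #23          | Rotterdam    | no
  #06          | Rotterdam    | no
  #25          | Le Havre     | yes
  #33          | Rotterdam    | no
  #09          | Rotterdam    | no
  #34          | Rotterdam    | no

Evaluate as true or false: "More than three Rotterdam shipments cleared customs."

The determiner here denotes the relation: |A ∩ B| > 3.
|A| = 21, |A ∩ B| = 3, |A ∖ B| = 18.
|A ∩ B| = 3, so the statement is false.

False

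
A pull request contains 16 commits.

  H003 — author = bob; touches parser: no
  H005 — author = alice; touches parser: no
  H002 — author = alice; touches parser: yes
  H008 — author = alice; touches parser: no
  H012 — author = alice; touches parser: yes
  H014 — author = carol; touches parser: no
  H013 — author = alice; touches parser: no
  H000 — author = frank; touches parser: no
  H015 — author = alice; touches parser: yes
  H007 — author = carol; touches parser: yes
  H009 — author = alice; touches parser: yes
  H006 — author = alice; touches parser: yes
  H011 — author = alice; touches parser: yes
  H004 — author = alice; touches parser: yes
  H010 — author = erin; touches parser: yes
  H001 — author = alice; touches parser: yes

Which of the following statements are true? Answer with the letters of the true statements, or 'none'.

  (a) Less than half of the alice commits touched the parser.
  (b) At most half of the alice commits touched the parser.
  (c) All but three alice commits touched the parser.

|A| = 11, |A ∩ B| = 8, |A ∖ B| = 3.
(a) |A ∩ B| < |A ∖ B|: fails.
(b) |A ∩ B| ≤ |A ∖ B|: fails.
(c) |A ∖ B| = 3: holds.

(c)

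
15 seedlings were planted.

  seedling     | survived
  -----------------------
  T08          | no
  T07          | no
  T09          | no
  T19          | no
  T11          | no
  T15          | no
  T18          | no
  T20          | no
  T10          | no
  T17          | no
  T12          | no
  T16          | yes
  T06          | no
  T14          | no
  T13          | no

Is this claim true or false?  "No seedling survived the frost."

'No seedling survived the frost' holds iff A ∩ B = ∅ (|A ∩ B| = 0).
|A| = 15, |A ∩ B| = 1, |A ∖ B| = 14.
So the statement is false.

False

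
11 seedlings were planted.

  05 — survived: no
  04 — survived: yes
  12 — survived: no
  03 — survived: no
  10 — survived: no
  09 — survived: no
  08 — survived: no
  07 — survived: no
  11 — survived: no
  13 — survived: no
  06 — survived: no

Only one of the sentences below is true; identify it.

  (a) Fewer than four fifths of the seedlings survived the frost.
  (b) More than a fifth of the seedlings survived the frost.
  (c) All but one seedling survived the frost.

|A| = 11, |A ∩ B| = 1, |A ∖ B| = 10.
(a) requires |A ∩ B| / |A| < 4/5: true.
(b) requires |A ∩ B| / |A| > 1/5: false.
(c) requires |A ∖ B| = 1: false.

(a)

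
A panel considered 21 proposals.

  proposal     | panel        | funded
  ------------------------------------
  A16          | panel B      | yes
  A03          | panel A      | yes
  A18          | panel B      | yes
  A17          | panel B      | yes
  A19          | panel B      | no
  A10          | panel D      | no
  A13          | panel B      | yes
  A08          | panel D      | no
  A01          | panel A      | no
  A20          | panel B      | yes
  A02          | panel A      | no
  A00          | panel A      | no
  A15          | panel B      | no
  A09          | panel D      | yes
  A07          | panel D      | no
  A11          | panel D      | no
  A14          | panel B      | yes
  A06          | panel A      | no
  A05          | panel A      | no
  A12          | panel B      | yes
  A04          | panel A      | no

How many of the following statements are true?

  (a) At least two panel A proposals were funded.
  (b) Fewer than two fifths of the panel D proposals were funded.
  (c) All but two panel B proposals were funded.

(a) panel A: |A| = 7, |A ∩ B| = 1; needs |A ∩ B| ≥ 2 — false.
(b) panel D: |A| = 5, |A ∩ B| = 1; needs |A ∩ B| / |A| < 2/5 — true.
(c) panel B: |A| = 9, |A ∩ B| = 7; needs |A ∖ B| = 2 — true.

2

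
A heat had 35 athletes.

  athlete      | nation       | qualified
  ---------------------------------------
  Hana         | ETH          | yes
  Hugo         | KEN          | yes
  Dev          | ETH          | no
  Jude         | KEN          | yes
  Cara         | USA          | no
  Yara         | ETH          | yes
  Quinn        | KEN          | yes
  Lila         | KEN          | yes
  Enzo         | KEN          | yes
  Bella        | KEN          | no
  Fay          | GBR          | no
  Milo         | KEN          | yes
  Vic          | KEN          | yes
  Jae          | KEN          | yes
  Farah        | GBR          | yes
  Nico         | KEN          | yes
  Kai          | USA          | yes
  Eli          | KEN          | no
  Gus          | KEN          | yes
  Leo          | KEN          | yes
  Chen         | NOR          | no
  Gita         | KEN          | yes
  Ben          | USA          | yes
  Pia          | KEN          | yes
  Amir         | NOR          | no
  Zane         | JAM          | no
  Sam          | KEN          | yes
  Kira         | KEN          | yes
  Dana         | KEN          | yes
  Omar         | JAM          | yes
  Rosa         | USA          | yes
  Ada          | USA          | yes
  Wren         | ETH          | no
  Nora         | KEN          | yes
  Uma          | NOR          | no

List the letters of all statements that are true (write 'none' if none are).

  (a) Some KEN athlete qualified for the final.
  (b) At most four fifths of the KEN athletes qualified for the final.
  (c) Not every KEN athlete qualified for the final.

(a), (c)

|A| = 19, |A ∩ B| = 17, |A ∖ B| = 2.
(a) A ∩ B ≠ ∅ (|A ∩ B| ≥ 1): holds.
(b) |A ∩ B| / |A| ≤ 4/5: fails.
(c) A ⊄ B (|A ∖ B| ≥ 1): holds.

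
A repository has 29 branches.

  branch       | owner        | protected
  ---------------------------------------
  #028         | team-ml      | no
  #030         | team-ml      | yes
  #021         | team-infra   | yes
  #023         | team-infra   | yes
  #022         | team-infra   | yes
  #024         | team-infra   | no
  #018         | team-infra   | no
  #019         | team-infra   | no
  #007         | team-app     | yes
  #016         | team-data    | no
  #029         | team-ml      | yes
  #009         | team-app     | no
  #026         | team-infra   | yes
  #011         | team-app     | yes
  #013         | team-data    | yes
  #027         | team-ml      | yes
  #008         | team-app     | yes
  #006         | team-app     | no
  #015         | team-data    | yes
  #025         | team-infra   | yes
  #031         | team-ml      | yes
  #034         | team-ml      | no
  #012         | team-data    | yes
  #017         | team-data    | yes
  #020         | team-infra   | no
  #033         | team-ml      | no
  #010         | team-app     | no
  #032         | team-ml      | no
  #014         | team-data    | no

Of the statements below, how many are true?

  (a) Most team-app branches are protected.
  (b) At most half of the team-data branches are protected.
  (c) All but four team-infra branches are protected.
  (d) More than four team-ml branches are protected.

(a) team-app: |A| = 6, |A ∩ B| = 3; needs |A ∩ B| > |A ∖ B| — false.
(b) team-data: |A| = 6, |A ∩ B| = 4; needs |A ∩ B| ≤ |A ∖ B| — false.
(c) team-infra: |A| = 9, |A ∩ B| = 5; needs |A ∖ B| = 4 — true.
(d) team-ml: |A| = 8, |A ∩ B| = 4; needs |A ∩ B| > 4 — false.

1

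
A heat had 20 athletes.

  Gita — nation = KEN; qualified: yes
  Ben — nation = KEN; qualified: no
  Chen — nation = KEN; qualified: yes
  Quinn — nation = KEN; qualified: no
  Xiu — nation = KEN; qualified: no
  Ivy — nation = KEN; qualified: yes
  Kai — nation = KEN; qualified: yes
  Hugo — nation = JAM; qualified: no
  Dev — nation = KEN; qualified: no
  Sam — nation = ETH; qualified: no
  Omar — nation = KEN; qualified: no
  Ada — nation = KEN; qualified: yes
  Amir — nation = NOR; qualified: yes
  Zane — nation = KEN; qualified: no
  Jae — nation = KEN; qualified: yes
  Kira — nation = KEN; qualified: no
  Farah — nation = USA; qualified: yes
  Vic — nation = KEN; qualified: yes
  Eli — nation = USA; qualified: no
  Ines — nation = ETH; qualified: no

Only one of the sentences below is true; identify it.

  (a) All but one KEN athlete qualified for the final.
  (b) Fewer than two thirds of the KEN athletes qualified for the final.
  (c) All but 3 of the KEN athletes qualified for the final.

(b)

|A| = 14, |A ∩ B| = 7, |A ∖ B| = 7.
(a) requires |A ∖ B| = 1: false.
(b) requires |A ∩ B| / |A| < 2/3: true.
(c) requires |A ∖ B| = 3: false.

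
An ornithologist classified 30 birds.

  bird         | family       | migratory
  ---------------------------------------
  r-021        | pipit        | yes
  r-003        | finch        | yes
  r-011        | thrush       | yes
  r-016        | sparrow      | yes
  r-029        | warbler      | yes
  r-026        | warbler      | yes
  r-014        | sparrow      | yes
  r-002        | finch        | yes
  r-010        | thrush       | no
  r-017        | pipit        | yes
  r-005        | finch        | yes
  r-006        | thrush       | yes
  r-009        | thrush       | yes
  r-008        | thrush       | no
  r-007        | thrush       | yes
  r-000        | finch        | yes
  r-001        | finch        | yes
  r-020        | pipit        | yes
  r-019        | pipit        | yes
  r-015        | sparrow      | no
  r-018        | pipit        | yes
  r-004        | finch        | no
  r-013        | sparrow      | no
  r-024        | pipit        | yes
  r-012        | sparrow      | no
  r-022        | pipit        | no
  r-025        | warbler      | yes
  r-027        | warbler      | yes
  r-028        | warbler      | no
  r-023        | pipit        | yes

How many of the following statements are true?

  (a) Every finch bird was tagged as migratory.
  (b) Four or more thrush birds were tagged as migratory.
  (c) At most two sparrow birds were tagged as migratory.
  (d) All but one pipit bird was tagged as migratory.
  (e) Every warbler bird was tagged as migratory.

3

(a) finch: |A| = 6, |A ∩ B| = 5; needs A ⊆ B, i.e. every element of A is in B (|A ∖ B| = 0) — false.
(b) thrush: |A| = 6, |A ∩ B| = 4; needs |A ∩ B| ≥ 4 — true.
(c) sparrow: |A| = 5, |A ∩ B| = 2; needs |A ∩ B| ≤ 2 — true.
(d) pipit: |A| = 8, |A ∩ B| = 7; needs |A ∖ B| = 1 — true.
(e) warbler: |A| = 5, |A ∩ B| = 4; needs A ⊆ B, i.e. every element of A is in B (|A ∖ B| = 0) — false.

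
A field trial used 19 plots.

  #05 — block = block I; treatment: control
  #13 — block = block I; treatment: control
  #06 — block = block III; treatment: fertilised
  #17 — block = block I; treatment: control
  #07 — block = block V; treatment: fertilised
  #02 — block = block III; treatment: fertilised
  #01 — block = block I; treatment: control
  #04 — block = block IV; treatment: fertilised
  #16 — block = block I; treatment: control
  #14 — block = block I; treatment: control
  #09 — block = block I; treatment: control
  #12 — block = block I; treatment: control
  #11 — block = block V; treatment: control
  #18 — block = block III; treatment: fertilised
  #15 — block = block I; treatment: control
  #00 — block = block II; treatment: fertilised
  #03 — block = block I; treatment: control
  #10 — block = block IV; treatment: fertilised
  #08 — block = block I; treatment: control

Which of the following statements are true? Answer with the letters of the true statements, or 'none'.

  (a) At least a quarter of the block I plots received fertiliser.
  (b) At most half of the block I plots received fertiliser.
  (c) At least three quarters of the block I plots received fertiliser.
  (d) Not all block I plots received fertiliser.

(b), (d)

|A| = 11, |A ∩ B| = 0, |A ∖ B| = 11.
(a) |A ∩ B| / |A| ≥ 1/4: fails.
(b) |A ∩ B| ≤ |A ∖ B|: holds.
(c) |A ∩ B| / |A| ≥ 3/4: fails.
(d) A ⊄ B (|A ∖ B| ≥ 1): holds.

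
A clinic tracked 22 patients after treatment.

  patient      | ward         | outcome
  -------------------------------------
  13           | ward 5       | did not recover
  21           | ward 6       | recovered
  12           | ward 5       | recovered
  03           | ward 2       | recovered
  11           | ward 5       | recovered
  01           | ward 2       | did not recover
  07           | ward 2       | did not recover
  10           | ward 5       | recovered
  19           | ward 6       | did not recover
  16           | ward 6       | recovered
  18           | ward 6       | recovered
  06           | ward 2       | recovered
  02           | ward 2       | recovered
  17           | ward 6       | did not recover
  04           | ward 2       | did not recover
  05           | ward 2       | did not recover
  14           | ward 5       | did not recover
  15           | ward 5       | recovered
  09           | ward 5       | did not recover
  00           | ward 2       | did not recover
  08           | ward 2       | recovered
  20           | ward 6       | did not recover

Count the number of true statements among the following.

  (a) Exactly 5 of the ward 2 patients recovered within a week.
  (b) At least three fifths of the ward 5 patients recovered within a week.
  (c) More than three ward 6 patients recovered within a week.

0

(a) ward 2: |A| = 9, |A ∩ B| = 4; needs |A ∩ B| = 5 — false.
(b) ward 5: |A| = 7, |A ∩ B| = 4; needs |A ∩ B| / |A| ≥ 3/5 — false.
(c) ward 6: |A| = 6, |A ∩ B| = 3; needs |A ∩ B| > 3 — false.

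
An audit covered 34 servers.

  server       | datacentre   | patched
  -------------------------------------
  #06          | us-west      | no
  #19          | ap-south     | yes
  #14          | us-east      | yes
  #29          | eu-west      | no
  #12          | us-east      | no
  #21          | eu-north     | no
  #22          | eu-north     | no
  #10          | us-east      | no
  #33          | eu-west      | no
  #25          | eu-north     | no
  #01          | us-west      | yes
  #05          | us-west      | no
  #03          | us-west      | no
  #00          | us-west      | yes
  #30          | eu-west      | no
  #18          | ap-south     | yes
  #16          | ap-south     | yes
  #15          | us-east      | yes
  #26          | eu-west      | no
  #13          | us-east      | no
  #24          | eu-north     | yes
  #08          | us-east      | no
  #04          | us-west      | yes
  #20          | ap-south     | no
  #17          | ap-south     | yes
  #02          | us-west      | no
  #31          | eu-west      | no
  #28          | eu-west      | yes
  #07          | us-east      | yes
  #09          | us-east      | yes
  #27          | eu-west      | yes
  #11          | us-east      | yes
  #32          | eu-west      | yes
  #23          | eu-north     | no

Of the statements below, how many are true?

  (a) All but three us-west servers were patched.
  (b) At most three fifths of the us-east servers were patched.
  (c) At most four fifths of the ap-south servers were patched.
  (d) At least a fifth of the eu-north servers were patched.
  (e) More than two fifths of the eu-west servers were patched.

3

(a) us-west: |A| = 7, |A ∩ B| = 3; needs |A ∖ B| = 3 — false.
(b) us-east: |A| = 9, |A ∩ B| = 5; needs |A ∩ B| / |A| ≤ 3/5 — true.
(c) ap-south: |A| = 5, |A ∩ B| = 4; needs |A ∩ B| / |A| ≤ 4/5 — true.
(d) eu-north: |A| = 5, |A ∩ B| = 1; needs |A ∩ B| / |A| ≥ 1/5 — true.
(e) eu-west: |A| = 8, |A ∩ B| = 3; needs |A ∩ B| / |A| > 2/5 — false.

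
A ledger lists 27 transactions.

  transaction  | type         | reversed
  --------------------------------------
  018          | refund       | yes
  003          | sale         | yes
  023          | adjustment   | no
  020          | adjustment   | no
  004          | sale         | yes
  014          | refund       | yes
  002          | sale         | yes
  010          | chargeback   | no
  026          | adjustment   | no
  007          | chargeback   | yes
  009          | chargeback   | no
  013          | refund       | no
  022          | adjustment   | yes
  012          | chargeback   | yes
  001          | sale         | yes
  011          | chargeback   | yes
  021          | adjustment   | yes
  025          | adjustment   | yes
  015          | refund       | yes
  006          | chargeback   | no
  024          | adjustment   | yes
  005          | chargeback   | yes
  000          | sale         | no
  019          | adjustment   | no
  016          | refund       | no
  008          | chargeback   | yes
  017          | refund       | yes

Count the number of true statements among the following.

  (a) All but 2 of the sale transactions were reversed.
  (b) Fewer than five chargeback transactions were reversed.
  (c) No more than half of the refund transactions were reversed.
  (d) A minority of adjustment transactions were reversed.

(a) sale: |A| = 5, |A ∩ B| = 4; needs |A ∖ B| = 2 — false.
(b) chargeback: |A| = 8, |A ∩ B| = 5; needs |A ∩ B| < 5 — false.
(c) refund: |A| = 6, |A ∩ B| = 4; needs |A ∩ B| ≤ |A ∖ B| — false.
(d) adjustment: |A| = 8, |A ∩ B| = 4; needs |A ∩ B| < |A ∖ B| — false.

0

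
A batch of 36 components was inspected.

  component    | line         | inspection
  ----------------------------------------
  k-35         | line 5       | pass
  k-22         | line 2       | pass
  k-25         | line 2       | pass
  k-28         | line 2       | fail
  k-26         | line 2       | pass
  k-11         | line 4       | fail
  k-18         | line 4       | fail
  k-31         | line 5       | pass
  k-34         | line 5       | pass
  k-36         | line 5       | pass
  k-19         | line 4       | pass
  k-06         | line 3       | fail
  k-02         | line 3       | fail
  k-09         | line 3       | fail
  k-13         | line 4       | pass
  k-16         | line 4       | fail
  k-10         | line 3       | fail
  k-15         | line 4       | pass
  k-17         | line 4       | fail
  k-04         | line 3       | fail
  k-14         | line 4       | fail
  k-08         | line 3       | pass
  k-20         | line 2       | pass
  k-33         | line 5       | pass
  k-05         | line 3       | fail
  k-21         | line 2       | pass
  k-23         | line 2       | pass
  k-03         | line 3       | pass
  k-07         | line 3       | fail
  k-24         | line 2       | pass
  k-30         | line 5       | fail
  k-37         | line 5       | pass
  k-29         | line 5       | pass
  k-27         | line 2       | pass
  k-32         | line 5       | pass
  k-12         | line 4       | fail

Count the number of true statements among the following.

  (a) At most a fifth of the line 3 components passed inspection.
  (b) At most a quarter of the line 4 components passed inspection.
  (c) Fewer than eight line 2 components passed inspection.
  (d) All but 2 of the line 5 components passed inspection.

0

(a) line 3: |A| = 9, |A ∩ B| = 2; needs |A ∩ B| / |A| ≤ 1/5 — false.
(b) line 4: |A| = 9, |A ∩ B| = 3; needs |A ∩ B| / |A| ≤ 1/4 — false.
(c) line 2: |A| = 9, |A ∩ B| = 8; needs |A ∩ B| < 8 — false.
(d) line 5: |A| = 9, |A ∩ B| = 8; needs |A ∖ B| = 2 — false.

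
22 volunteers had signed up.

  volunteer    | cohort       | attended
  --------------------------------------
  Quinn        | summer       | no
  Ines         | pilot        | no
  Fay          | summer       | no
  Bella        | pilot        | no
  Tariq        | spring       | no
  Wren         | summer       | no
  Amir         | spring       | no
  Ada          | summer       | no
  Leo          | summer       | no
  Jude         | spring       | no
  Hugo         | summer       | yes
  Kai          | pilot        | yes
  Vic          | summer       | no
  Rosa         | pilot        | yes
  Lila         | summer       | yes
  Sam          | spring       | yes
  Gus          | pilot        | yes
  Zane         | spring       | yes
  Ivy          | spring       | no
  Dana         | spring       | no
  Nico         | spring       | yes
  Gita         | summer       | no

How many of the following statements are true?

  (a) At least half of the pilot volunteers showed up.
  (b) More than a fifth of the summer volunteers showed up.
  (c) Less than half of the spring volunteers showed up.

3

(a) pilot: |A| = 5, |A ∩ B| = 3; needs |A ∩ B| ≥ |A ∖ B| — true.
(b) summer: |A| = 9, |A ∩ B| = 2; needs |A ∩ B| / |A| > 1/5 — true.
(c) spring: |A| = 8, |A ∩ B| = 3; needs |A ∩ B| < |A ∖ B| — true.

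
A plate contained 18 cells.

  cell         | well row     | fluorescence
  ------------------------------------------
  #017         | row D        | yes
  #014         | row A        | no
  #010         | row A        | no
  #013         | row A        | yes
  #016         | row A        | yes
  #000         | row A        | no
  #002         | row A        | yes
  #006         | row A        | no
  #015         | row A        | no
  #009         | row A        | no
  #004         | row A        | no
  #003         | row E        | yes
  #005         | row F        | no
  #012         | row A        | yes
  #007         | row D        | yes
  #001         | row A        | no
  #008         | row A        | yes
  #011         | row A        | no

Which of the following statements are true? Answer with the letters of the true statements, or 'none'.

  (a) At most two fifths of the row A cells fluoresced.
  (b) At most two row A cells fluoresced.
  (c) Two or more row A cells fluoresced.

|A| = 14, |A ∩ B| = 5, |A ∖ B| = 9.
(a) |A ∩ B| / |A| ≤ 2/5: holds.
(b) |A ∩ B| ≤ 2: fails.
(c) |A ∩ B| ≥ 2: holds.

(a), (c)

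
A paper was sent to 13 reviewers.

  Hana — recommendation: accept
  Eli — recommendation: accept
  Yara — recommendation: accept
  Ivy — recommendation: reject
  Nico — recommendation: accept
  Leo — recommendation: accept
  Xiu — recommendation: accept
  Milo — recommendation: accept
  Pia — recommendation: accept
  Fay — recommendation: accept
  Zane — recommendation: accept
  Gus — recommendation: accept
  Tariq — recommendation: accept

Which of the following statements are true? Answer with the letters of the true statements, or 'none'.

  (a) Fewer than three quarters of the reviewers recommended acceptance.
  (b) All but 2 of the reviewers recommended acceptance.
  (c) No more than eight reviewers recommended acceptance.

none

|A| = 13, |A ∩ B| = 12, |A ∖ B| = 1.
(a) |A ∩ B| / |A| < 3/4: fails.
(b) |A ∖ B| = 2: fails.
(c) |A ∩ B| ≤ 8: fails.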